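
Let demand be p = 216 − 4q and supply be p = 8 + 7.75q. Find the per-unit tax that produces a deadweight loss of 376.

94

Competitive equilibrium: 216 − 4q = 8 + 7.75q → q* = 17.7021, p* = 145.1915.
A tax t gives Δq = t/11.75 and wedge t, so DWL = t²/23.5.
t²/23.5 = 376 → t² = 8836 → t = 94.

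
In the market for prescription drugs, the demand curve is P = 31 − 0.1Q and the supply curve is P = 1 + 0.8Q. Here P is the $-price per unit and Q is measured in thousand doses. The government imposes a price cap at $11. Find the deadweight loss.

$195.31 thousand

Competitive equilibrium: 31 − 0.1Q = 1 + 0.8Q → Q* = 33.3333, P* = 27.6667.
At the ceiling P = 11, quantity supplied = (11 − 1)/0.8 = 12.5.
Willingness to pay at Q' = 12.5: 31 − 0.1·12.5 = 29.75.
ΔQ = 33.3333 − 12.5 = 20.8333; wedge = 29.75 − 11 = 18.75.
Welfare loss = ½ × 20.8333 × 18.75 = $195.31 thousand.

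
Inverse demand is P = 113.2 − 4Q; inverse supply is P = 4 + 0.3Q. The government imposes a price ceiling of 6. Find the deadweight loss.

Competitive equilibrium: 113.2 − 4Q = 4 + 0.3Q → Q* = 25.3953, P* = 11.6186.
At the ceiling P = 6, quantity supplied = (6 − 4)/0.3 = 6.6667.
Willingness to pay at Q' = 6.6667: 113.2 − 4·6.6667 = 86.5332.
ΔQ = 25.3953 − 6.6667 = 18.7286; wedge = 86.5332 − 6 = 80.5332.
DWL = ½ × 18.7286 × 80.5332 = 754.14.

754.14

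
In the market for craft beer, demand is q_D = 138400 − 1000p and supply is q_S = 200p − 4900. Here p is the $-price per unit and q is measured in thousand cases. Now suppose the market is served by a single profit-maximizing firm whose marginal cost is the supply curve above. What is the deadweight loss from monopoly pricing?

$22063.28 thousand

In inverse form: demand p = 138.4 − 0.001q, supply p = 24.5 + 0.005q.
Competitive equilibrium: 138.4 − 0.001q = 24.5 + 0.005q → q* = 18983.33333, p* = 119.41667.
Marginal revenue: MR = 138.4 − 0.002q. Set MR = MC: 138.4 − 0.002q = 24.5 + 0.005q → q_m = 16271.42857.
Price p_m = 138.4 − 0.001·16271.42857 = 122.12857; MC(q_m) = 24.5 + 0.005·16271.42857 = 105.85714.
Competitive q* = 18983.33333, so Δq = 2711.90476; wedge = 122.12857 − 105.85714 = 16.27143.
The triangle = ½ × 2711.90476 × 16.27143 = $22063.28 thousand.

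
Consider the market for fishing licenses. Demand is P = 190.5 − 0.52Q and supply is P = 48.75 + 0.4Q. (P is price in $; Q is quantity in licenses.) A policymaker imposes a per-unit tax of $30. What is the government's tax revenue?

$3644.02

Competitive equilibrium: 190.5 − 0.52Q = 48.75 + 0.4Q → Q* = 154.0761, P* = 110.3804.
With the tax, the buyer price exceeds the seller price by 30: (190.5 − 0.52Q) − (48.75 + 0.4Q) = 30 → Q' = 121.4674.
Tax revenue = 30 × 121.4674 = $3644.02.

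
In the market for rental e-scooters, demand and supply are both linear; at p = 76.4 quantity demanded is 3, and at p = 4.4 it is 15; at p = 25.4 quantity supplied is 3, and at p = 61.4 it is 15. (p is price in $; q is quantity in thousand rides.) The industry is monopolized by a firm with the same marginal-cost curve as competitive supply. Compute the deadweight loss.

Demand slope = (4.4 − 76.4)/(15 − 3) = −6, so p = 94.4 − 6q.
Supply slope = (61.4 − 25.4)/(15 − 3) = 3, so p = 16.4 + 3q.
Competitive equilibrium: 94.4 − 6q = 16.4 + 3q → q* = 8.6667, p* = 42.4.
Marginal revenue: MR = 94.4 − 12q. Set MR = MC: 94.4 − 12q = 16.4 + 3q → q_m = 5.2.
Price p_m = 94.4 − 6·5.2 = 63.2; MC(q_m) = 16.4 + 3·5.2 = 32.
Competitive q* = 8.6667, so Δq = 3.4667; wedge = 63.2 − 32 = 31.2.
The triangle = ½ × 3.4667 × 31.2 = $54.08 thousand.

$54.08 thousand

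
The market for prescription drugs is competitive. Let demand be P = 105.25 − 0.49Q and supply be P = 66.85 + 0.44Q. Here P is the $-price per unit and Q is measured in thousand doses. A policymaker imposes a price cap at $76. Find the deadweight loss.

Competitive equilibrium: 105.25 − 0.49Q = 66.85 + 0.44Q → Q* = 41.2903, P* = 85.0177.
At the ceiling P = 76, quantity supplied = (76 − 66.85)/0.44 = 20.7955.
Willingness to pay at Q' = 20.7955: 105.25 − 0.49·20.7955 = 95.0602.
ΔQ = 41.2903 − 20.7955 = 20.4948; wedge = 95.0602 − 76 = 19.0602.
The triangle = ½ × 20.4948 × 19.0602 = $195.32 thousand.

$195.32 thousand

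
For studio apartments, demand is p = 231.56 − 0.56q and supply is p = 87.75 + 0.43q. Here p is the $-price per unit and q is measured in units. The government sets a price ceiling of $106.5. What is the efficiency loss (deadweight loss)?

$5115.50

Competitive equilibrium: 231.56 − 0.56q = 87.75 + 0.43q → q* = 145.2626, p* = 150.2129.
At the ceiling p = 106.5, quantity supplied = (106.5 − 87.75)/0.43 = 43.6047.
Willingness to pay at q' = 43.6047: 231.56 − 0.56·43.6047 = 207.1414.
Δq = 145.2626 − 43.6047 = 101.6579; wedge = 207.1414 − 106.5 = 100.6414.
Welfare loss = ½ × 101.6579 × 100.6414 = $5115.50.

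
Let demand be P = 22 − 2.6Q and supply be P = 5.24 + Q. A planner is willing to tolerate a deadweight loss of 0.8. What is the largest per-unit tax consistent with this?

2.4

Competitive equilibrium: 22 − 2.6Q = 5.24 + Q → Q* = 4.6556, P* = 9.8956.
A tax t gives ΔQ = t/3.6 and wedge t, so DWL = t²/7.2.
t²/7.2 = 0.8 → t² = 5.76 → t = 2.4.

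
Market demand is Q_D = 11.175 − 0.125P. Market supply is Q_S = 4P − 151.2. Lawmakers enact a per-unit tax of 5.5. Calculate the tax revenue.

In inverse form: demand P = 89.4 − 8Q, supply P = 37.8 + 0.25Q.
Competitive equilibrium: 89.4 − 8Q = 37.8 + 0.25Q → Q* = 6.2545, P* = 39.3636.
With the tax, the buyer price exceeds the seller price by 5.5: (89.4 − 8Q) − (37.8 + 0.25Q) = 5.5 → Q' = 5.5879.
Tax revenue = 5.5 × 5.5879 = 30.73.

30.73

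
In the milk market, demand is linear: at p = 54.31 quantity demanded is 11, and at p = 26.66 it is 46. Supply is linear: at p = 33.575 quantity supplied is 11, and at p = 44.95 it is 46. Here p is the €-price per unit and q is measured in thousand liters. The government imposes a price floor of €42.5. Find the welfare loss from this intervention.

€7.42 thousand

Demand slope = (26.66 − 54.31)/(46 − 11) = −0.79, so p = 63 − 0.79q.
Supply slope = (44.95 − 33.575)/(46 − 11) = 0.325, so p = 30 + 0.325q.
Competitive equilibrium: 63 − 0.79q = 30 + 0.325q → q* = 29.5964, p* = 39.6188.
At the floor p = 42.5, quantity demanded = (63 − 42.5)/0.79 = 25.9494.
Sellers' marginal cost at q' = 25.9494: 30 + 0.325·25.9494 = 38.4336.
Δq = 29.5964 − 25.9494 = 3.647; wedge = 42.5 − 38.4336 = 4.0664.
Welfare loss = ½ × 3.647 × 4.0664 = €7.42 thousand.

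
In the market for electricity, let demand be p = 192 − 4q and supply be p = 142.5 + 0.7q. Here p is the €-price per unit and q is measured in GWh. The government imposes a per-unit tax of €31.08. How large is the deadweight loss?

Competitive equilibrium: 192 − 4q = 142.5 + 0.7q → q* = 10.5319, p* = 149.8723.
With the tax, the buyer price exceeds the seller price by 31.08: (192 − 4q) − (142.5 + 0.7q) = 31.08 → q' = 3.9191.
Δq = 10.5319 − 3.9191 = 6.6128; the wedge equals the tax, 31.08.
Deadweight loss = ½ × 6.6128 × 31.08 = €102.76.

€102.76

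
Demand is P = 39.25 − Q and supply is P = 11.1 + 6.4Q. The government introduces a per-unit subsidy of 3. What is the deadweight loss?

Competitive equilibrium: 39.25 − Q = 11.1 + 6.4Q → Q* = 3.8041, P* = 35.4459.
The subsidy lowers effective supply by 3: P = 8.1 + 6.4Q.
New quantity: 39.25 − Q = 8.1 + 6.4Q → Q' = 4.2095.
Overproduction ΔQ = 4.2095 − 3.8041 = 0.4054; wedge = subsidy = 3.
Welfare loss = ½ × 0.4054 × 3 = 0.61.

0.61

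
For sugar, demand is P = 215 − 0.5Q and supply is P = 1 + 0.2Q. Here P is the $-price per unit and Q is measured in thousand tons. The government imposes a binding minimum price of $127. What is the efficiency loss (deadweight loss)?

Competitive equilibrium: 215 − 0.5Q = 1 + 0.2Q → Q* = 305.7143, P* = 62.1429.
At the floor P = 127, quantity demanded = (215 − 127)/0.5 = 176.
Sellers' marginal cost at Q' = 176: 1 + 0.2·176 = 36.2.
ΔQ = 305.7143 − 176 = 129.7143; wedge = 127 − 36.2 = 90.8.
DWL = ½ × 129.7143 × 90.8 = $5889.03 thousand.

$5889.03 thousand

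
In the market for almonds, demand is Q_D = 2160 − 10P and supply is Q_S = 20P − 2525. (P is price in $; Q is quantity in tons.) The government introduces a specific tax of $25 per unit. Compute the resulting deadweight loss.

In inverse form: demand P = 216 − 0.1Q, supply P = 126.25 + 0.05Q.
Competitive equilibrium: 216 − 0.1Q = 126.25 + 0.05Q → Q* = 598.3333, P* = 156.1667.
With the tax, the buyer price exceeds the seller price by 25: (216 − 0.1Q) − (126.25 + 0.05Q) = 25 → Q' = 431.6667.
ΔQ = 598.3333 − 431.6667 = 166.6666; the wedge equals the tax, 25.
Deadweight loss = ½ × 166.6666 × 25 = $2083.33.

$2083.33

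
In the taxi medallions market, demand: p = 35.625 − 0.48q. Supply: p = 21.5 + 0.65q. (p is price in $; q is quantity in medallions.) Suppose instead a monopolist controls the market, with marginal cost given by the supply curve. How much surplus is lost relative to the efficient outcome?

$7.85

Competitive equilibrium: 35.625 − 0.48q = 21.5 + 0.65q → q* = 12.5, p* = 29.625.
Marginal revenue: MR = 35.625 − 0.96q. Set MR = MC: 35.625 − 0.96q = 21.5 + 0.65q → q_m = 8.7733.
Price p_m = 35.625 − 0.48·8.7733 = 31.4138; MC(q_m) = 21.5 + 0.65·8.7733 = 27.2026.
Competitive q* = 12.5, so Δq = 3.7267; wedge = 31.4138 − 27.2026 = 4.2112.
Welfare loss = ½ × 3.7267 × 4.2112 = $7.85.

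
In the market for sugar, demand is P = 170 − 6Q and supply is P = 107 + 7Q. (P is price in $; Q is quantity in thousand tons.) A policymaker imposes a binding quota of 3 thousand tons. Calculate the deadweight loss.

$22.15 thousand

Competitive equilibrium: 170 − 6Q = 107 + 7Q → Q* = 4.8462, P* = 140.9231.
At Q = 3: demand price = 170 − 6·3 = 152; supply price = 107 + 7·3 = 128.
ΔQ = 4.8462 − 3 = 1.8462; wedge = 152 − 128 = 24.
The triangle = ½ × 1.8462 × 24 = $22.15 thousand.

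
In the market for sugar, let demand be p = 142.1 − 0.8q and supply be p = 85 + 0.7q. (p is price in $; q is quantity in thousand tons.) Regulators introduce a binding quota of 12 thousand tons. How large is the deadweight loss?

$509.60 thousand

Competitive equilibrium: 142.1 − 0.8q = 85 + 0.7q → q* = 38.0667, p* = 111.6467.
At q = 12: demand price = 142.1 − 0.8·12 = 132.5; supply price = 85 + 0.7·12 = 93.4.
Δq = 38.0667 − 12 = 26.0667; wedge = 132.5 − 93.4 = 39.1.
Deadweight loss = ½ × 26.0667 × 39.1 = $509.60 thousand.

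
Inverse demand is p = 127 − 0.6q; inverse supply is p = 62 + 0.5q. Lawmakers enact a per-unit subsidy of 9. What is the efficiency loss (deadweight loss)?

36.82

Competitive equilibrium: 127 − 0.6q = 62 + 0.5q → q* = 59.0909, p* = 91.5455.
The subsidy lowers effective supply by 9: p = 53 + 0.5q.
New quantity: 127 − 0.6q = 53 + 0.5q → q' = 67.2727.
Overproduction Δq = 67.2727 − 59.0909 = 8.1818; wedge = subsidy = 9.
The triangle = ½ × 8.1818 × 9 = 36.82.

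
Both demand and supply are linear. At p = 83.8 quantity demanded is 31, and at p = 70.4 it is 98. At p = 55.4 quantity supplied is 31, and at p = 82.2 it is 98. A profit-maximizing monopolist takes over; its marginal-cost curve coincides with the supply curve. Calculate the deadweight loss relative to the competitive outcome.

Demand slope = (70.4 − 83.8)/(98 − 31) = −0.2, so p = 90 − 0.2q.
Supply slope = (82.2 − 55.4)/(98 − 31) = 0.4, so p = 43 + 0.4q.
Competitive equilibrium: 90 − 0.2q = 43 + 0.4q → q* = 78.3333, p* = 74.3333.
Marginal revenue: MR = 90 − 0.4q. Set MR = MC: 90 − 0.4q = 43 + 0.4q → q_m = 58.75.
Price p_m = 90 − 0.2·58.75 = 78.25; MC(q_m) = 43 + 0.4·58.75 = 66.5.
Competitive q* = 78.3333, so Δq = 19.5833; wedge = 78.25 − 66.5 = 11.75.
DWL = ½ × 19.5833 × 11.75 = 115.05.

115.05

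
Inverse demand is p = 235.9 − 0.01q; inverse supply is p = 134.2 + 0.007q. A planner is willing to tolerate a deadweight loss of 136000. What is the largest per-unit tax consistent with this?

68

Competitive equilibrium: 235.9 − 0.01q = 134.2 + 0.007q → q* = 5982.3529, p* = 176.0765.
A tax t gives Δq = t/0.017 and wedge t, so DWL = t²/0.034.
t²/0.034 = 136000 → t² = 4624 → t = 68.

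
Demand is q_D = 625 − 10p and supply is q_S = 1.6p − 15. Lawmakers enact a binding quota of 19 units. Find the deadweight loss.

In inverse form: demand p = 62.5 − 0.1q, supply p = 9.375 + 0.625q.
Competitive equilibrium: 62.5 − 0.1q = 9.375 + 0.625q → q* = 73.2759, p* = 55.1724.
At q = 19: demand price = 62.5 − 0.1·19 = 60.6; supply price = 9.375 + 0.625·19 = 21.25.
Δq = 73.2759 − 19 = 54.2759; wedge = 60.6 − 21.25 = 39.35.
Welfare loss = ½ × 54.2759 × 39.35 = 1067.88.

1067.88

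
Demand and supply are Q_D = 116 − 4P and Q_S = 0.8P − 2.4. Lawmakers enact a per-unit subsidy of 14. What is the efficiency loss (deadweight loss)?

In inverse form: demand P = 29 − 0.25Q, supply P = 3 + 1.25Q.
Competitive equilibrium: 29 − 0.25Q = 3 + 1.25Q → Q* = 17.3333, P* = 24.6667.
The subsidy lowers effective supply by 14: P = 1.25Q − 11.
New quantity: 29 − 0.25Q = 1.25Q − 11 → Q' = 26.6667.
Overproduction ΔQ = 26.6667 − 17.3333 = 9.3334; wedge = subsidy = 14.
Deadweight loss = ½ × 9.3334 × 14 = 65.33.

65.33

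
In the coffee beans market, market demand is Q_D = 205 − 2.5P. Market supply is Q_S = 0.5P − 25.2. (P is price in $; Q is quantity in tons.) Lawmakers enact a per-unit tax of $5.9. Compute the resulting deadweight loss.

$7.25

In inverse form: demand P = 82 − 0.4Q, supply P = 50.4 + 2Q.
Competitive equilibrium: 82 − 0.4Q = 50.4 + 2Q → Q* = 13.1667, P* = 76.7333.
With the tax, the buyer price exceeds the seller price by 5.9: (82 − 0.4Q) − (50.4 + 2Q) = 5.9 → Q' = 10.7083.
ΔQ = 13.1667 − 10.7083 = 2.4584; the wedge equals the tax, 5.9.
The triangle = ½ × 2.4584 × 5.9 = $7.25.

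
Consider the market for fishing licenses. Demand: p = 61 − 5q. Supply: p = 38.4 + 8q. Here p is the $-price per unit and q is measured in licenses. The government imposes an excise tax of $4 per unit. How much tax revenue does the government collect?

Competitive equilibrium: 61 − 5q = 38.4 + 8q → q* = 1.7385, p* = 52.3077.
With the tax, the buyer price exceeds the seller price by 4: (61 − 5q) − (38.4 + 8q) = 4 → q' = 1.4308.
Tax revenue = 4 × 1.4308 = $5.72.

$5.72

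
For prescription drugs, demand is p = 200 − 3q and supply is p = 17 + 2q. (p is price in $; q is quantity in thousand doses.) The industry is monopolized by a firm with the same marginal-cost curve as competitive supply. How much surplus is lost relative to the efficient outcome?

$470.94 thousand

Competitive equilibrium: 200 − 3q = 17 + 2q → q* = 36.6, p* = 90.2.
Marginal revenue: MR = 200 − 6q. Set MR = MC: 200 − 6q = 17 + 2q → q_m = 22.875.
Price p_m = 200 − 3·22.875 = 131.375; MC(q_m) = 17 + 2·22.875 = 62.75.
Competitive q* = 36.6, so Δq = 13.725; wedge = 131.375 − 62.75 = 68.625.
The triangle = ½ × 13.725 × 68.625 = $470.94 thousand.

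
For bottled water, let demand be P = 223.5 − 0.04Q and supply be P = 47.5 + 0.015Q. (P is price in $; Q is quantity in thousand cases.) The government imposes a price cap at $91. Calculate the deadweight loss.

Competitive equilibrium: 223.5 − 0.04Q = 47.5 + 0.015Q → Q* = 3200, P* = 95.5.
At the ceiling P = 91, quantity supplied = (91 − 47.5)/0.015 = 2900.
Willingness to pay at Q' = 2900: 223.5 − 0.04·2900 = 107.5.
ΔQ = 3200 − 2900 = 300; wedge = 107.5 − 91 = 16.5.
Welfare loss = ½ × 300 × 16.5 = $2475 thousand.

$2475 thousand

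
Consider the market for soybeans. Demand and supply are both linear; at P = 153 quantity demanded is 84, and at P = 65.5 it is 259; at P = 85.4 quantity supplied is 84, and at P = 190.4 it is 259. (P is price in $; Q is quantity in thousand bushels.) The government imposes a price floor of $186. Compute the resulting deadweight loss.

Demand slope = (65.5 − 153)/(259 − 84) = −0.5, so P = 195 − 0.5Q.
Supply slope = (190.4 − 85.4)/(259 − 84) = 0.6, so P = 35 + 0.6Q.
Competitive equilibrium: 195 − 0.5Q = 35 + 0.6Q → Q* = 145.4545, P* = 122.2727.
At the floor P = 186, quantity demanded = (195 − 186)/0.5 = 18.
Sellers' marginal cost at Q' = 18: 35 + 0.6·18 = 45.8.
ΔQ = 145.4545 − 18 = 127.4545; wedge = 186 − 45.8 = 140.2.
DWL = ½ × 127.4545 × 140.2 = $8934.56 thousand.

$8934.56 thousand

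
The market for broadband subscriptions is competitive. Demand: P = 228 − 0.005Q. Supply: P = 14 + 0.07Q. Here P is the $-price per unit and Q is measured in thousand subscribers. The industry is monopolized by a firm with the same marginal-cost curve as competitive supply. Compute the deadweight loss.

Competitive equilibrium: 228 − 0.005Q = 14 + 0.07Q → Q* = 2853.3333, P* = 213.7333.
Marginal revenue: MR = 228 − 0.01Q. Set MR = MC: 228 − 0.01Q = 14 + 0.07Q → Q_m = 2675.
Price P_m = 228 − 0.005·2675 = 214.625; MC(Q_m) = 14 + 0.07·2675 = 201.25.
Competitive Q* = 2853.3333, so ΔQ = 178.3333; wedge = 214.625 − 201.25 = 13.375.
Deadweight loss = ½ × 178.3333 × 13.375 = $1192.60 thousand.

$1192.60 thousand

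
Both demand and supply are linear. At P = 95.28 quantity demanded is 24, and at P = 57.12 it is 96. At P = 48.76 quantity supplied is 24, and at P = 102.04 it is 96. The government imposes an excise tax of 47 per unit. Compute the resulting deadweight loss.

869.69

Demand slope = (57.12 − 95.28)/(96 − 24) = −0.53, so P = 108 − 0.53Q.
Supply slope = (102.04 − 48.76)/(96 − 24) = 0.74, so P = 31 + 0.74Q.
Competitive equilibrium: 108 − 0.53Q = 31 + 0.74Q → Q* = 60.6299, P* = 75.8661.
With the tax, the buyer price exceeds the seller price by 47: (108 − 0.53Q) − (31 + 0.74Q) = 47 → Q' = 23.622.
ΔQ = 60.6299 − 23.622 = 37.0079; the wedge equals the tax, 47.
The triangle = ½ × 37.0079 × 47 = 869.69.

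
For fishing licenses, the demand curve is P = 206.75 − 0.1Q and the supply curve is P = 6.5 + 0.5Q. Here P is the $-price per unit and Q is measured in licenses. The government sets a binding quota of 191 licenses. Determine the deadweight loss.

$6113.27

Competitive equilibrium: 206.75 − 0.1Q = 6.5 + 0.5Q → Q* = 333.75, P* = 173.375.
At Q = 191: demand price = 206.75 − 0.1·191 = 187.65; supply price = 6.5 + 0.5·191 = 102.
ΔQ = 333.75 − 191 = 142.75; wedge = 187.65 − 102 = 85.65.
The triangle = ½ × 142.75 × 85.65 = $6113.27.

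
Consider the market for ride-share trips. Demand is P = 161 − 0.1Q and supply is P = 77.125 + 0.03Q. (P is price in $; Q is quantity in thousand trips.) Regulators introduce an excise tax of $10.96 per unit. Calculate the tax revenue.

$6147.30 thousand

Competitive equilibrium: 161 − 0.1Q = 77.125 + 0.03Q → Q* = 645.1923, P* = 96.4808.
With the tax, the buyer price exceeds the seller price by 10.96: (161 − 0.1Q) − (77.125 + 0.03Q) = 10.96 → Q' = 560.8846.
Tax revenue = 10.96 × 560.8846 = $6147.30 thousand.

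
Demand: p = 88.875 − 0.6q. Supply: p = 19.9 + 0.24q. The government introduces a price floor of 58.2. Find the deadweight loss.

403.31

Competitive equilibrium: 88.875 − 0.6q = 19.9 + 0.24q → q* = 82.1131, p* = 39.6071.
At the floor p = 58.2, quantity demanded = (88.875 − 58.2)/0.6 = 51.125.
Sellers' marginal cost at q' = 51.125: 19.9 + 0.24·51.125 = 32.17.
Δq = 82.1131 − 51.125 = 30.9881; wedge = 58.2 − 32.17 = 26.03.
DWL = ½ × 30.9881 × 26.03 = 403.31.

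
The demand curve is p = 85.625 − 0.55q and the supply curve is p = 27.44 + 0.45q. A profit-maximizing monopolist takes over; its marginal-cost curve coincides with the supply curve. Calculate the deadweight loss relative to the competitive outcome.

213.13

Competitive equilibrium: 85.625 − 0.55q = 27.44 + 0.45q → q* = 58.185, p* = 53.6233.
Marginal revenue: MR = 85.625 − 1.1q. Set MR = MC: 85.625 − 1.1q = 27.44 + 0.45q → q_m = 37.5387.
Price p_m = 85.625 − 0.55·37.5387 = 64.9787; MC(q_m) = 27.44 + 0.45·37.5387 = 44.3324.
Competitive q* = 58.185, so Δq = 20.6463; wedge = 64.9787 − 44.3324 = 20.6463.
Welfare loss = ½ × 20.6463 × 20.6463 = 213.13.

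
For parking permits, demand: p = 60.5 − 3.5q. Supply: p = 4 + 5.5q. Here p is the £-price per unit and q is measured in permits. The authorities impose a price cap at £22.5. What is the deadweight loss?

Competitive equilibrium: 60.5 − 3.5q = 4 + 5.5q → q* = 6.27778, p* = 38.52778.
At the ceiling p = 22.5, quantity supplied = (22.5 − 4)/5.5 = 3.36364.
Willingness to pay at q' = 3.36364: 60.5 − 3.5·3.36364 = 48.72726.
Δq = 6.27778 − 3.36364 = 2.91414; wedge = 48.72726 − 22.5 = 26.22726.
DWL = ½ × 2.91414 × 26.22726 = £38.21.

£38.21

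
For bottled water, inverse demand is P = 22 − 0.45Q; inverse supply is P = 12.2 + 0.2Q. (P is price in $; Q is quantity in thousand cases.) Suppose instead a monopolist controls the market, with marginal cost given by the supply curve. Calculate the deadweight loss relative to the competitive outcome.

Competitive equilibrium: 22 − 0.45Q = 12.2 + 0.2Q → Q* = 15.0769, P* = 15.2154.
Marginal revenue: MR = 22 − 0.9Q. Set MR = MC: 22 − 0.9Q = 12.2 + 0.2Q → Q_m = 8.9091.
Price P_m = 22 − 0.45·8.9091 = 17.9909; MC(Q_m) = 12.2 + 0.2·8.9091 = 13.9818.
Competitive Q* = 15.0769, so ΔQ = 6.1678; wedge = 17.9909 − 13.9818 = 4.0091.
DWL = ½ × 6.1678 × 4.0091 = $12.36 thousand.

$12.36 thousand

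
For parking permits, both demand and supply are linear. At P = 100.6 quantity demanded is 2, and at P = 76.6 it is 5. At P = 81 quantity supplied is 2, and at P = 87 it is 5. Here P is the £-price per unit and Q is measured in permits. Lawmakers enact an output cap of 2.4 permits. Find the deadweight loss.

Demand slope = (76.6 − 100.6)/(5 − 2) = −8, so P = 116.6 − 8Q.
Supply slope = (87 − 81)/(5 − 2) = 2, so P = 77 + 2Q.
Competitive equilibrium: 116.6 − 8Q = 77 + 2Q → Q* = 3.96, P* = 84.92.
At Q = 2.4: demand price = 116.6 − 8·2.4 = 97.4; supply price = 77 + 2·2.4 = 81.8.
ΔQ = 3.96 − 2.4 = 1.56; wedge = 97.4 − 81.8 = 15.6.
DWL = ½ × 1.56 × 15.6 = £12.168.

£12.168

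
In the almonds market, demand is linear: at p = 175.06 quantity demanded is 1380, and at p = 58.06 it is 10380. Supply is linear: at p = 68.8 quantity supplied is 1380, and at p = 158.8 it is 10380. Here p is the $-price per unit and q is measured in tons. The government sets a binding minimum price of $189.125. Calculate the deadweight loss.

$373887.16

Demand slope = (58.06 − 175.06)/(10380 − 1380) = −0.013, so p = 193 − 0.013q.
Supply slope = (158.8 − 68.8)/(10380 − 1380) = 0.01, so p = 55 + 0.01q.
Competitive equilibrium: 193 − 0.013q = 55 + 0.01q → q* = 6000, p* = 115.
At the floor p = 189.125, quantity demanded = (193 − 189.125)/0.013 = 298.07692.
Sellers' marginal cost at q' = 298.07692: 55 + 0.01·298.07692 = 57.98077.
Δq = 6000 − 298.07692 = 5701.92308; wedge = 189.125 − 57.98077 = 131.14423.
DWL = ½ × 5701.92308 × 131.14423 = $373887.16.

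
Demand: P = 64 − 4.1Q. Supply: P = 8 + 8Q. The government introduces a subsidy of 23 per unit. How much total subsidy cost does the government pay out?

Competitive equilibrium: 64 − 4.1Q = 8 + 8Q → Q* = 4.6281, P* = 45.02479.
The subsidy lowers effective supply by 23: P = 8Q − 15.
New quantity: 64 − 4.1Q = 8Q − 15 → Q' = 6.52893.
Total subsidy cost = 23 × 6.52893 = 150.17.

150.17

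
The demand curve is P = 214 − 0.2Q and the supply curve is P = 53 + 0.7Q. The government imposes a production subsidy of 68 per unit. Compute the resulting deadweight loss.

Competitive equilibrium: 214 − 0.2Q = 53 + 0.7Q → Q* = 178.8889, P* = 178.2222.
The subsidy lowers effective supply by 68: P = 0.7Q − 15.
New quantity: 214 − 0.2Q = 0.7Q − 15 → Q' = 254.4444.
Overproduction ΔQ = 254.4444 − 178.8889 = 75.5555; wedge = subsidy = 68.
Deadweight loss = ½ × 75.5555 × 68 = 2568.89.

2568.89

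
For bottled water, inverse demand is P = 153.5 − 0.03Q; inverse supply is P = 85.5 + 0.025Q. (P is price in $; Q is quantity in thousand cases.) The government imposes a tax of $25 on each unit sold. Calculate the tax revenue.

Competitive equilibrium: 153.5 − 0.03Q = 85.5 + 0.025Q → Q* = 1236.36364, P* = 116.40909.
With the tax, the buyer price exceeds the seller price by 25: (153.5 − 0.03Q) − (85.5 + 0.025Q) = 25 → Q' = 781.81818.
Tax revenue = 25 × 781.81818 = $19545.45 thousand.

$19545.45 thousand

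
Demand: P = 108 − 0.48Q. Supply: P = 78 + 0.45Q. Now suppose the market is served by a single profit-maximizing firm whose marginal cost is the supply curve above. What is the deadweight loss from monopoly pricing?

56.08

Competitive equilibrium: 108 − 0.48Q = 78 + 0.45Q → Q* = 32.2581, P* = 92.5161.
Marginal revenue: MR = 108 − 0.96Q. Set MR = MC: 108 − 0.96Q = 78 + 0.45Q → Q_m = 21.2766.
Price P_m = 108 − 0.48·21.2766 = 97.7872; MC(Q_m) = 78 + 0.45·21.2766 = 87.5745.
Competitive Q* = 32.2581, so ΔQ = 10.9815; wedge = 97.7872 − 87.5745 = 10.2127.
Deadweight loss = ½ × 10.9815 × 10.2127 = 56.08.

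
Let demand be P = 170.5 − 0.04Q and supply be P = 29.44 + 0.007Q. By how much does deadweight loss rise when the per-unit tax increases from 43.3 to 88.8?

63942.02

Competitive equilibrium: 170.5 − 0.04Q = 29.44 + 0.007Q → Q* = 3001.2766, P* = 50.4489.
For a per-unit tax t: ΔQ = t/0.047, so DWL = ½·t·(t/0.047) = t²/0.094.
At t = 43.3: DWL = 19945.638. At t = 88.8: DWL = 83887.66.
Increase = 83887.66 − 19945.638 = 63942.02.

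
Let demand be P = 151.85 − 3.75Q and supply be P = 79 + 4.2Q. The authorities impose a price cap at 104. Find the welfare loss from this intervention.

Competitive equilibrium: 151.85 − 3.75Q = 79 + 4.2Q → Q* = 9.1635, P* = 117.4868.
At the ceiling P = 104, quantity supplied = (104 − 79)/4.2 = 5.9524.
Willingness to pay at Q' = 5.9524: 151.85 − 3.75·5.9524 = 129.5285.
ΔQ = 9.1635 − 5.9524 = 3.2111; wedge = 129.5285 − 104 = 25.5285.
Deadweight loss = ½ × 3.2111 × 25.5285 = 40.99.

40.99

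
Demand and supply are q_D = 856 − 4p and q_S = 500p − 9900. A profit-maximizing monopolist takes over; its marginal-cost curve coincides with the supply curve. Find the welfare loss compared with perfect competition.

18558.40

In inverse form: demand p = 214 − 0.25q, supply p = 19.8 + 0.002q.
Competitive equilibrium: 214 − 0.25q = 19.8 + 0.002q → q* = 770.63492, p* = 21.34127.
Marginal revenue: MR = 214 − 0.5q. Set MR = MC: 214 − 0.5q = 19.8 + 0.002q → q_m = 386.85259.
Price p_m = 214 − 0.25·386.85259 = 117.28685; MC(q_m) = 19.8 + 0.002·386.85259 = 20.57371.
Competitive q* = 770.63492, so Δq = 383.78233; wedge = 117.28685 − 20.57371 = 96.71314.
Deadweight loss = ½ × 383.78233 × 96.71314 = 18558.40.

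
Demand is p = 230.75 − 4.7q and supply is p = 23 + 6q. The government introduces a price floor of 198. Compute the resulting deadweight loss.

828.97

Competitive equilibrium: 230.75 − 4.7q = 23 + 6q → q* = 19.4159, p* = 139.4953.
At the floor p = 198, quantity demanded = (230.75 − 198)/4.7 = 6.9681.
Sellers' marginal cost at q' = 6.9681: 23 + 6·6.9681 = 64.8086.
Δq = 19.4159 − 6.9681 = 12.4478; wedge = 198 − 64.8086 = 133.1914.
Deadweight loss = ½ × 12.4478 × 133.1914 = 828.97.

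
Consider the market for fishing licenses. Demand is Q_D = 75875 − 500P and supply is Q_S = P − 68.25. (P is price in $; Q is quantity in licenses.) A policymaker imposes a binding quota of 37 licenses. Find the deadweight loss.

$1075.54

In inverse form: demand P = 151.75 − 0.002Q, supply P = 68.25 + Q.
Competitive equilibrium: 151.75 − 0.002Q = 68.25 + Q → Q* = 83.33333, P* = 151.58333.
At Q = 37: demand price = 151.75 − 0.002·37 = 151.676; supply price = 68.25 + 1·37 = 105.25.
ΔQ = 83.33333 − 37 = 46.33333; wedge = 151.676 − 105.25 = 46.426.
Deadweight loss = ½ × 46.33333 × 46.426 = $1075.54.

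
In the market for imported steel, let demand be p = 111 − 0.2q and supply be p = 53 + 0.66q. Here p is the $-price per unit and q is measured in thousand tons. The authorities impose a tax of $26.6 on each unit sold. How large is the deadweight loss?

$411.37 thousand

Competitive equilibrium: 111 − 0.2q = 53 + 0.66q → q* = 67.4419, p* = 97.5116.
With the tax, the buyer price exceeds the seller price by 26.6: (111 − 0.2q) − (53 + 0.66q) = 26.6 → q' = 36.5116.
Δq = 67.4419 − 36.5116 = 30.9303; the wedge equals the tax, 26.6.
Deadweight loss = ½ × 30.9303 × 26.6 = $411.37 thousand.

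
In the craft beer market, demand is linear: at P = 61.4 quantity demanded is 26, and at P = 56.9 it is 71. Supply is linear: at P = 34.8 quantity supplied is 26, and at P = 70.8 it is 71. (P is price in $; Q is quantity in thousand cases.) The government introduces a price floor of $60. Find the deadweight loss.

Demand slope = (56.9 − 61.4)/(71 − 26) = −0.1, so P = 64 − 0.1Q.
Supply slope = (70.8 − 34.8)/(71 − 26) = 0.8, so P = 14 + 0.8Q.
Competitive equilibrium: 64 − 0.1Q = 14 + 0.8Q → Q* = 55.5556, P* = 58.4444.
At the floor P = 60, quantity demanded = (64 − 60)/0.1 = 40.
Sellers' marginal cost at Q' = 40: 14 + 0.8·40 = 46.
ΔQ = 55.5556 − 40 = 15.5556; wedge = 60 − 46 = 14.
DWL = ½ × 15.5556 × 14 = $108.89 thousand.

$108.89 thousand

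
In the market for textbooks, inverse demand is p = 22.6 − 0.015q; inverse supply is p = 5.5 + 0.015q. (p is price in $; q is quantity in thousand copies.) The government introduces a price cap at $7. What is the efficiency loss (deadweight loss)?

$3313.50 thousand

Competitive equilibrium: 22.6 − 0.015q = 5.5 + 0.015q → q* = 570, p* = 14.05.
At the ceiling p = 7, quantity supplied = (7 − 5.5)/0.015 = 100.
Willingness to pay at q' = 100: 22.6 − 0.015·100 = 21.1.
Δq = 570 − 100 = 470; wedge = 21.1 − 7 = 14.1.
DWL = ½ × 470 × 14.1 = $3313.50 thousand.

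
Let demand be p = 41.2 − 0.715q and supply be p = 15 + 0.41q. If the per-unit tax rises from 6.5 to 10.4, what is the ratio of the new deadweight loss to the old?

Competitive equilibrium: 41.2 − 0.715q = 15 + 0.41q → q* = 23.2889, p* = 24.5484.
For a per-unit tax t: Δq = t/1.125, so DWL = ½·t·(t/1.125) = t²/2.25.
At t = 6.5: DWL = 18.778. At t = 10.4: DWL = 48.071.
Ratio = (10.4/6.5)² = 2.56.

2.56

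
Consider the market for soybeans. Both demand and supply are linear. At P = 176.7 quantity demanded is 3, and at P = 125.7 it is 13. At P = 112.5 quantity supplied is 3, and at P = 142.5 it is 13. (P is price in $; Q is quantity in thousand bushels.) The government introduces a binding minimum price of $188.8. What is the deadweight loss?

Demand slope = (125.7 − 176.7)/(13 − 3) = −5.1, so P = 192 − 5.1Q.
Supply slope = (142.5 − 112.5)/(13 − 3) = 3, so P = 103.5 + 3Q.
Competitive equilibrium: 192 − 5.1Q = 103.5 + 3Q → Q* = 10.92593, P* = 136.27778.
At the floor P = 188.8, quantity demanded = (192 − 188.8)/5.1 = 0.62745.
Sellers' marginal cost at Q' = 0.62745: 103.5 + 3·0.62745 = 105.38235.
ΔQ = 10.92593 − 0.62745 = 10.29848; wedge = 188.8 − 105.38235 = 83.41765.
Deadweight loss = ½ × 10.29848 × 83.41765 = $429.54 thousand.

$429.54 thousand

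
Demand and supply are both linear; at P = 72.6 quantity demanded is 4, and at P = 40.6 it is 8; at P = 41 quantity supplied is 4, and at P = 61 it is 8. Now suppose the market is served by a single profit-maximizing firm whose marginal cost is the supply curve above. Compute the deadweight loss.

Demand slope = (40.6 − 72.6)/(8 − 4) = −8, so P = 104.6 − 8Q.
Supply slope = (61 − 41)/(8 − 4) = 5, so P = 21 + 5Q.
Competitive equilibrium: 104.6 − 8Q = 21 + 5Q → Q* = 6.4308, P* = 53.1538.
Marginal revenue: MR = 104.6 − 16Q. Set MR = MC: 104.6 − 16Q = 21 + 5Q → Q_m = 3.981.
Price P_m = 104.6 − 8·3.981 = 72.752; MC(Q_m) = 21 + 5·3.981 = 40.905.
Competitive Q* = 6.4308, so ΔQ = 2.4498; wedge = 72.752 − 40.905 = 31.847.
Welfare loss = ½ × 2.4498 × 31.847 = 39.01.

39.01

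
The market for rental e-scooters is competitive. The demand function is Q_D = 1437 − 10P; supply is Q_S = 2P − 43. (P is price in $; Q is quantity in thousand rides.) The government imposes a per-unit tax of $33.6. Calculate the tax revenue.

$4961.60 thousand

In inverse form: demand P = 143.7 − 0.1Q, supply P = 21.5 + 0.5Q.
Competitive equilibrium: 143.7 − 0.1Q = 21.5 + 0.5Q → Q* = 203.6667, P* = 123.3333.
With the tax, the buyer price exceeds the seller price by 33.6: (143.7 − 0.1Q) − (21.5 + 0.5Q) = 33.6 → Q' = 147.6667.
Tax revenue = 33.6 × 147.6667 = $4961.60 thousand.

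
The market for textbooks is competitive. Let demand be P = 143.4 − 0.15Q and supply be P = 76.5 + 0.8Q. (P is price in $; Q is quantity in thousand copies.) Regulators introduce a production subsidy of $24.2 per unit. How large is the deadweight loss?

Competitive equilibrium: 143.4 − 0.15Q = 76.5 + 0.8Q → Q* = 70.4211, P* = 132.8368.
The subsidy lowers effective supply by 24.2: P = 52.3 + 0.8Q.
New quantity: 143.4 − 0.15Q = 52.3 + 0.8Q → Q' = 95.8947.
Overproduction ΔQ = 95.8947 − 70.4211 = 25.4736; wedge = subsidy = 24.2.
Welfare loss = ½ × 25.4736 × 24.2 = $308.23 thousand.

$308.23 thousand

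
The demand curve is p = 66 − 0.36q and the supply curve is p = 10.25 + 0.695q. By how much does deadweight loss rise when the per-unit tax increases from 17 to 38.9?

Competitive equilibrium: 66 − 0.36q = 10.25 + 0.695q → q* = 52.8436, p* = 46.9763.
For a per-unit tax t: Δq = t/1.055, so DWL = ½·t·(t/1.055) = t²/2.11.
At t = 17: DWL = 136.967. At t = 38.9: DWL = 717.161.
Increase = 717.161 − 136.967 = 580.19.

580.19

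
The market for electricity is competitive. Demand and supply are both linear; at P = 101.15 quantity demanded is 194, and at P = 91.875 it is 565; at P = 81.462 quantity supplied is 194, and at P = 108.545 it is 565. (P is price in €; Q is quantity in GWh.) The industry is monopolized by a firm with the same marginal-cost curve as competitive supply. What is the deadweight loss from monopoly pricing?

€315.67

Demand slope = (91.875 − 101.15)/(565 − 194) = −0.025, so P = 106 − 0.025Q.
Supply slope = (108.545 − 81.462)/(565 − 194) = 0.073, so P = 67.3 + 0.073Q.
Competitive equilibrium: 106 − 0.025Q = 67.3 + 0.073Q → Q* = 394.898, P* = 96.1276.
Marginal revenue: MR = 106 − 0.05Q. Set MR = MC: 106 − 0.05Q = 67.3 + 0.073Q → Q_m = 314.6341.
Price P_m = 106 − 0.025·314.6341 = 98.1341; MC(Q_m) = 67.3 + 0.073·314.6341 = 90.2683.
Competitive Q* = 394.898, so ΔQ = 80.2639; wedge = 98.1341 − 90.2683 = 7.8658.
The triangle = ½ × 80.2639 × 7.8658 = €315.67.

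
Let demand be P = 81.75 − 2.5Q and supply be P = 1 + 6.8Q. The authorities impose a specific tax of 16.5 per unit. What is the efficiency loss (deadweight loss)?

14.64

Competitive equilibrium: 81.75 − 2.5Q = 1 + 6.8Q → Q* = 8.6828, P* = 60.043.
With the tax, the buyer price exceeds the seller price by 16.5: (81.75 − 2.5Q) − (1 + 6.8Q) = 16.5 → Q' = 6.9086.
ΔQ = 8.6828 − 6.9086 = 1.7742; the wedge equals the tax, 16.5.
Deadweight loss = ½ × 1.7742 × 16.5 = 14.64.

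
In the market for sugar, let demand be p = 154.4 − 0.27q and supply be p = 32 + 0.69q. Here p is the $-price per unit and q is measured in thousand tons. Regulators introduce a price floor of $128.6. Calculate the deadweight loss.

Competitive equilibrium: 154.4 − 0.27q = 32 + 0.69q → q* = 127.5, p* = 119.975.
At the floor p = 128.6, quantity demanded = (154.4 − 128.6)/0.27 = 95.5556.
Sellers' marginal cost at q' = 95.5556: 32 + 0.69·95.5556 = 97.9334.
Δq = 127.5 − 95.5556 = 31.9444; wedge = 128.6 − 97.9334 = 30.6666.
DWL = ½ × 31.9444 × 30.6666 = $489.81 thousand.

$489.81 thousand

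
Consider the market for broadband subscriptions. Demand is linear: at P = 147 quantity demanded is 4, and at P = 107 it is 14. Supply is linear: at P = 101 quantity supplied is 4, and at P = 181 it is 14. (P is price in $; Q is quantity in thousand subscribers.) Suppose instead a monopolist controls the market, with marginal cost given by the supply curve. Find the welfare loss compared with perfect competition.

$23.01 thousand

Demand slope = (107 − 147)/(14 − 4) = −4, so P = 163 − 4Q.
Supply slope = (181 − 101)/(14 − 4) = 8, so P = 69 + 8Q.
Competitive equilibrium: 163 − 4Q = 69 + 8Q → Q* = 7.8333, P* = 131.6667.
Marginal revenue: MR = 163 − 8Q. Set MR = MC: 163 − 8Q = 69 + 8Q → Q_m = 5.875.
Price P_m = 163 − 4·5.875 = 139.5; MC(Q_m) = 69 + 8·5.875 = 116.
Competitive Q* = 7.8333, so ΔQ = 1.9583; wedge = 139.5 − 116 = 23.5.
Welfare loss = ½ × 1.9583 × 23.5 = $23.01 thousand.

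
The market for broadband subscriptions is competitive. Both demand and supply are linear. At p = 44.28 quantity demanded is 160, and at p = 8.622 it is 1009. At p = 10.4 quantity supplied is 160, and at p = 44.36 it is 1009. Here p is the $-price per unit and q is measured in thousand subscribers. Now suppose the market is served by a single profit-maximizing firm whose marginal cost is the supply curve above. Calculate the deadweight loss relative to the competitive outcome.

Demand slope = (8.622 − 44.28)/(1009 − 160) = −0.042, so p = 51 − 0.042q.
Supply slope = (44.36 − 10.4)/(1009 − 160) = 0.04, so p = 4 + 0.04q.
Competitive equilibrium: 51 − 0.042q = 4 + 0.04q → q* = 573.17073, p* = 26.92683.
Marginal revenue: MR = 51 − 0.084q. Set MR = MC: 51 − 0.084q = 4 + 0.04q → q_m = 379.03226.
Price p_m = 51 − 0.042·379.03226 = 35.08065; MC(q_m) = 4 + 0.04·379.03226 = 19.16129.
Competitive q* = 573.17073, so Δq = 194.13847; wedge = 35.08065 − 19.16129 = 15.91936.
The triangle = ½ × 194.13847 × 15.91936 = $1545.28 thousand.

$1545.28 thousand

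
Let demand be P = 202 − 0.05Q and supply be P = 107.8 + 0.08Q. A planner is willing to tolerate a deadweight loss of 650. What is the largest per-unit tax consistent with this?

13

Competitive equilibrium: 202 − 0.05Q = 107.8 + 0.08Q → Q* = 724.6154, P* = 165.7692.
A tax t gives ΔQ = t/0.13 and wedge t, so DWL = t²/0.26.
t²/0.26 = 650 → t² = 169 → t = 13.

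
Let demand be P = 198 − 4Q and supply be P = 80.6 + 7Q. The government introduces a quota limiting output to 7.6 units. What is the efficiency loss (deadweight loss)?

Competitive equilibrium: 198 − 4Q = 80.6 + 7Q → Q* = 10.6727, P* = 155.3091.
At Q = 7.6: demand price = 198 − 4·7.6 = 167.6; supply price = 80.6 + 7·7.6 = 133.8.
ΔQ = 10.6727 − 7.6 = 3.0727; wedge = 167.6 − 133.8 = 33.8.
Welfare loss = ½ × 3.0727 × 33.8 = 51.93.

51.93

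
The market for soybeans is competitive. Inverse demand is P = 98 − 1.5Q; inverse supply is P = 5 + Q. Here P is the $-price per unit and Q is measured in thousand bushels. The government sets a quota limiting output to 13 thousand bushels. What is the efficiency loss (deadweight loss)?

$732.05 thousand

Competitive equilibrium: 98 − 1.5Q = 5 + Q → Q* = 37.2, P* = 42.2.
At Q = 13: demand price = 98 − 1.5·13 = 78.5; supply price = 5 + 1·13 = 18.
ΔQ = 37.2 − 13 = 24.2; wedge = 78.5 − 18 = 60.5.
The triangle = ½ × 24.2 × 60.5 = $732.05 thousand.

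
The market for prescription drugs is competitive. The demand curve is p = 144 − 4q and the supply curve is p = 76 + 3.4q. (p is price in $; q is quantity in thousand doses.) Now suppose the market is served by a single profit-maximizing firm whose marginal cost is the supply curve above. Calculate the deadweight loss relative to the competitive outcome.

$38.47 thousand

Competitive equilibrium: 144 − 4q = 76 + 3.4q → q* = 9.1892, p* = 107.2432.
Marginal revenue: MR = 144 − 8q. Set MR = MC: 144 − 8q = 76 + 3.4q → q_m = 5.9649.
Price p_m = 144 − 4·5.9649 = 120.1404; MC(q_m) = 76 + 3.4·5.9649 = 96.2807.
Competitive q* = 9.1892, so Δq = 3.2243; wedge = 120.1404 − 96.2807 = 23.8597.
The triangle = ½ × 3.2243 × 23.8597 = $38.47 thousand.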